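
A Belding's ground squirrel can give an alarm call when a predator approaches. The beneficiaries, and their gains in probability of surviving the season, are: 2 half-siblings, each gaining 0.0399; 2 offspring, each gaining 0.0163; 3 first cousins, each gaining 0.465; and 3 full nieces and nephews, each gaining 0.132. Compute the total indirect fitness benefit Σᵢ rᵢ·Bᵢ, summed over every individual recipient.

r to a half-sibling = 0.25 (half-sibs share one parent — one path of length 2: r = (1/2)^2 = 1/4).
r to an offspring = 1/2 (one parent–offspring link: r = (1/2)^1 = 1/2).
r to a first cousin = 1/8 (first cousins share one grandparent pair — two paths of length 4: r = 2·(1/2)^4 = 1/8).
r to a full niece or nephew = 0.25 (full aunt/uncle↔niece/nephew: two paths of length 3 through the shared grandparent pair: r = 2·(1/2)^3 = 1/4).
Summing one r·B term per recipient: 2·0.25·0.0399 + 2·0.5·0.0163 + 3·0.125·0.465 + 3·0.25·0.132 = 0.309625.

0.309625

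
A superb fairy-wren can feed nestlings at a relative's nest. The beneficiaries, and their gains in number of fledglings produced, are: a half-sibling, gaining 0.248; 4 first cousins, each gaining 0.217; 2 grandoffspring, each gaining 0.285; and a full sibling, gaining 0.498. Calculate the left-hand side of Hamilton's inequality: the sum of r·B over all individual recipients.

r to a half-sibling = 0.25 (half-sibs share one parent — one path of length 2: r = (1/2)^2 = 1/4).
r to a first cousin = 1/8 (first cousins share one grandparent pair — two paths of length 4: r = 2·(1/2)^4 = 1/8).
r to a grandoffspring = 1/4 (two parent–offspring links: r = (1/2)^2 = 1/4).
r to a full sibling = 0.5 (full sibs share both parents — two paths of length 2: r = 2·(1/2)^2 = 1/2).
Summing one r·B term per recipient: 1·0.25·0.248 + 4·0.125·0.217 + 2·0.25·0.285 + 1·0.5·0.498 = 0.562.

0.562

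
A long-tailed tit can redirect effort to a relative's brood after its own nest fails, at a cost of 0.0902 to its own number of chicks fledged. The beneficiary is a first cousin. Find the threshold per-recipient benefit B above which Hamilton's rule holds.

0.7216

r to a first cousin = 1/8 (first cousins share one grandparent pair — two paths of length 4: r = 2·(1/2)^4 = 1/8).
Hamilton's rule with n recipients of equal r: n·r·B > C, so B > C/(n·r) = 0.0902/(1·0.125) = 0.7216.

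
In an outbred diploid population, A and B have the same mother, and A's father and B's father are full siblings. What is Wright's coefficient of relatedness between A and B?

Wright's path rule: contributions from independent ancestry routes add.
A and B are related in two ways: half-sibs through their shared mother (r = 1/4) and first cousins through their fathers (r = 1/8).
r = 1/4 + 1/8 = 3/8 = 0.375.

0.375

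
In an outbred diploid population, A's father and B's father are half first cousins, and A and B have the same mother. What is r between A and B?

0.265625

With two independent routes of shared ancestry, r is the sum of the two contributions.
A and B are related in two ways: half second cousins through their fathers (r = 1/64) and half-sibs through their shared mother (r = 1/4).
r = 1/64 + 1/4 = 0.265625.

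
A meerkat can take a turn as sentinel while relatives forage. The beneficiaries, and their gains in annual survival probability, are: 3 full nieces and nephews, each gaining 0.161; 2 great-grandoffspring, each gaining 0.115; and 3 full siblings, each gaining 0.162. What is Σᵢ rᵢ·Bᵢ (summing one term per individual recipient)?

r to a full niece or nephew = 0.25 (full aunt/uncle↔niece/nephew: two paths of length 3 through the shared grandparent pair: r = 2·(1/2)^3 = 1/4).
r to a great-grandoffspring = 0.125 (three parent–offspring links: r = (1/2)^3 = 1/8).
r to a full sibling = 0.5 (full sibs share both parents — two paths of length 2: r = 2·(1/2)^2 = 1/2).
Summing one r·B term per recipient: 3·0.25·0.161 + 2·0.125·0.115 + 3·0.5·0.162 = 0.3925.

0.3925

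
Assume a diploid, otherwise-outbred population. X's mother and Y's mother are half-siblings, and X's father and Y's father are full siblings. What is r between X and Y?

0.1875

Wright's path rule: contributions from independent ancestry routes add.
X and Y are related in two ways: half first cousins through their mothers (r = 1/16) and first cousins through their fathers (r = 1/8).
r = 1/16 + 1/8 = 3/16 = 0.1875.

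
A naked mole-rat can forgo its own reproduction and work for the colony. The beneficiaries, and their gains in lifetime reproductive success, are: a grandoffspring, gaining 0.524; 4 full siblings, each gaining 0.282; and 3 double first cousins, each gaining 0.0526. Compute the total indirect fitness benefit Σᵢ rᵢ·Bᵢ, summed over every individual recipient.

0.73445

r to a grandoffspring = 0.25 (two parent–offspring links: r = (1/2)^2 = 1/4).
r to a full sibling = 1/2 (full sibs share both parents — two paths of length 2: r = 2·(1/2)^2 = 1/2).
r to a double first cousin = 1/4 (double first cousins share both grandparent pairs — four paths of length 4: r = 4·(1/2)^4 = 1/4).
Summing one r·B term per recipient: 1·0.25·0.524 + 4·0.5·0.282 + 3·0.25·0.0526 = 0.73445.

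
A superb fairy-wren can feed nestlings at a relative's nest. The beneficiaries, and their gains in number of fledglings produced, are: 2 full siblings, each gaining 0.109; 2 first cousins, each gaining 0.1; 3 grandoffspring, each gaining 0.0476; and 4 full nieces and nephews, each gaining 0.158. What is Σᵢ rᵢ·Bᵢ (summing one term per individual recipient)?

r to a full sibling = 0.5 (full sibs share both parents — two paths of length 2: r = 2·(1/2)^2 = 1/2).
r to a first cousin = 0.125 (first cousins share one grandparent pair — two paths of length 4: r = 2·(1/2)^4 = 1/8).
r to a grandoffspring = 1/4 (two parent–offspring links: r = (1/2)^2 = 1/4).
r to a full niece or nephew = 1/4 (full aunt/uncle↔niece/nephew: two paths of length 3 through the shared grandparent pair: r = 2·(1/2)^3 = 1/4).
Summing one r·B term per recipient: 2·0.5·0.109 + 2·0.125·0.1 + 3·0.25·0.0476 + 4·0.25·0.158 = 0.3277.

0.3277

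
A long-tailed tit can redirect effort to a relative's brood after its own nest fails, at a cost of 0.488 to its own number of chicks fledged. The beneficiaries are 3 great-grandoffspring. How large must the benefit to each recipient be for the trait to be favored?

1.3013

r to a great-grandoffspring = 0.125 (three parent–offspring links: r = (1/2)^3 = 1/8).
Hamilton's rule with n recipients of equal r: n·r·B > C, so B > C/(n·r) = 0.488/(3·0.125) = 1.3013.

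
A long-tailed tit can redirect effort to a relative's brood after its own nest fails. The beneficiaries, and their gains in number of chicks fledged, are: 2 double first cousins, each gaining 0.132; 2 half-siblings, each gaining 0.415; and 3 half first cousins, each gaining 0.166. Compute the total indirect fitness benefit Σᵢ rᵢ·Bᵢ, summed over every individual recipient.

r to a double first cousin = 0.25 (double first cousins share both grandparent pairs — four paths of length 4: r = 4·(1/2)^4 = 1/4).
r to a half-sibling = 0.25 (half-sibs share one parent — one path of length 2: r = (1/2)^2 = 1/4).
r to a half first cousin = 1/16 (half first cousins share one grandparent — one path of length 4: r = (1/2)^4 = 1/16).
Summing one r·B term per recipient: 2·0.25·0.132 + 2·0.25·0.415 + 3·0.0625·0.166 = 0.304625.

0.304625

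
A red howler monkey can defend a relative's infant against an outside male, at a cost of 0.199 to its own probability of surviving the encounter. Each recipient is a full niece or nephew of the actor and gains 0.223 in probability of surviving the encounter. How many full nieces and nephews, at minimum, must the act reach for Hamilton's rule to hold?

4

r to a full niece or nephew = 0.25 (full aunt/uncle↔niece/nephew: two paths of length 3 through the shared grandparent pair: r = 2·(1/2)^3 = 1/4).
Hamilton's rule: n·r·B > C  ⇒  n > C/(r·B) = 0.199/(0.25·0.223) = 3.57.
The smallest integer exceeding 3.57 is 4.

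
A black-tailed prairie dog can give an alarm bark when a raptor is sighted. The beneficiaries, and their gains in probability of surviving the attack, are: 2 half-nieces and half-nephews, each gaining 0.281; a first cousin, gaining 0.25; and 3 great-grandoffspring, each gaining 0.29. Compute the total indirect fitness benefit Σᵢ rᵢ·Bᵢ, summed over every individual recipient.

r to a half-niece or half-nephew = 0.125 (half-aunt/uncle↔niece/nephew: one path of length 3: r = (1/2)^3 = 1/8).
r to a first cousin = 0.125 (first cousins share one grandparent pair — two paths of length 4: r = 2·(1/2)^4 = 1/8).
r to a great-grandoffspring = 1/8 (three parent–offspring links: r = (1/2)^3 = 1/8).
Summing one r·B term per recipient: 2·0.125·0.281 + 1·0.125·0.25 + 3·0.125·0.29 = 0.21025.

0.21025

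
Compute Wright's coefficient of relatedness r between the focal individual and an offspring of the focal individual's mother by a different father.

Each parent–offspring link contributes a factor of 1/2, and independent paths through distinct common ancestors add.
Half-sibs share one parent — one path of length 2: r = (1/2)^2 = 1/4.

0.25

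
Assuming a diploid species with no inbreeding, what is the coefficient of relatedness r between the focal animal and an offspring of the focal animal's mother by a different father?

Each parent–offspring link contributes a factor of 1/2, and independent paths through distinct common ancestors add.
Half-sibs share one parent — one path of length 2: r = (1/2)^2 = 1/4.

0.25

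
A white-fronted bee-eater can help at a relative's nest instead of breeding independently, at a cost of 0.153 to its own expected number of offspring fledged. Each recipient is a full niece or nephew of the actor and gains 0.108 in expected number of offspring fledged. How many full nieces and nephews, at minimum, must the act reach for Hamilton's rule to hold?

r to a full niece or nephew = 0.25 (full aunt/uncle↔niece/nephew: two paths of length 3 through the shared grandparent pair: r = 2·(1/2)^3 = 1/4).
Hamilton's rule: n·r·B > C  ⇒  n > C/(r·B) = 0.153/(0.25·0.108) = 5.667.
The smallest integer exceeding 5.667 is 6.

6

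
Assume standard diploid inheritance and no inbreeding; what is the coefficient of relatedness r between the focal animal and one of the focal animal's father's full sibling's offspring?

0.125

Each parent–offspring link contributes a factor of 1/2, and independent paths through distinct common ancestors add.
First cousins share one grandparent pair — two paths of length 4: r = 2·(1/2)^4 = 1/8.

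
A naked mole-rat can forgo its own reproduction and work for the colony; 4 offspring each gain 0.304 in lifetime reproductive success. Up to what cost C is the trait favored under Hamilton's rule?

0.608

r to an offspring = 0.5 (one parent–offspring link: r = (1/2)^1 = 1/2).
Hamilton's rule: n·r·B > C, so the trait is favored while C < n·r·B = 4·0.5·0.304 = 0.608.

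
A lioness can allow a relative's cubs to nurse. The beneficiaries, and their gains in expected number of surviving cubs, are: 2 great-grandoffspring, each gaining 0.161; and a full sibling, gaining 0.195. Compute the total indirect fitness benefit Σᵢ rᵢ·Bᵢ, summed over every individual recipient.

r to a great-grandoffspring = 0.125 (three parent–offspring links: r = (1/2)^3 = 1/8).
r to a full sibling = 0.5 (full sibs share both parents — two paths of length 2: r = 2·(1/2)^2 = 1/2).
Summing one r·B term per recipient: 2·0.125·0.161 + 1·0.5·0.195 = 0.13775.

0.13775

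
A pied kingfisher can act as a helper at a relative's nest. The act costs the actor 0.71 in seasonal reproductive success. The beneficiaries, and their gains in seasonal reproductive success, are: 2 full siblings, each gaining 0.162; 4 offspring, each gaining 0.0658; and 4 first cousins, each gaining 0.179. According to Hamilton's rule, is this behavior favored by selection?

No

Hamilton's rule: the trait is favored when the sum of r·B over every recipient exceeds the actor's cost C.
r to a full sibling = 0.5 (full sibs share both parents — two paths of length 2: r = 2·(1/2)^2 = 1/2).
r to an offspring = 0.5 (one parent–offspring link: r = (1/2)^1 = 1/2).
r to a first cousin = 1/8 (first cousins share one grandparent pair — two paths of length 4: r = 2·(1/2)^4 = 1/8).
Summing one r·B term per recipient: 2·0.5·0.162 + 4·0.5·0.0658 + 4·0.125·0.179 = 0.3831.
0.3831 < 0.71: the indirect benefit is less than the cost.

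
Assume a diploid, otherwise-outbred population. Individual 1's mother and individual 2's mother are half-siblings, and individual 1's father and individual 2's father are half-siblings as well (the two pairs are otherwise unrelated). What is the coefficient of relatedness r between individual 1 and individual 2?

Relatedness sums over independent paths through distinct common ancestors.
Individual 1 and individual 2 are related in two ways: half first cousins through their mothers (r = 1/16) and half first cousins through their fathers (r = 1/16).
r = 1/16 + 1/16 = 0.125.

0.125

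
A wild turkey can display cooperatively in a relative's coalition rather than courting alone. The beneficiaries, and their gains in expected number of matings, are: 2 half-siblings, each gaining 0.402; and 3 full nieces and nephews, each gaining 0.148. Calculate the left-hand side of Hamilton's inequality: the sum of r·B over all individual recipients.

0.312

r to a half-sibling = 1/4 (half-sibs share one parent — one path of length 2: r = (1/2)^2 = 1/4).
r to a full niece or nephew = 1/4 (full aunt/uncle↔niece/nephew: two paths of length 3 through the shared grandparent pair: r = 2·(1/2)^3 = 1/4).
Summing one r·B term per recipient: 2·0.25·0.402 + 3·0.25·0.148 = 0.312.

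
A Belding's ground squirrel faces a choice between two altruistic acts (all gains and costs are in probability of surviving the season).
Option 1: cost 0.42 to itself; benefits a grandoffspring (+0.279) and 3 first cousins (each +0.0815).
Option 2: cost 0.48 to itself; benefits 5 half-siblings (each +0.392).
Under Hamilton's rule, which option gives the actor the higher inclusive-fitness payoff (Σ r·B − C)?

Option 1: r to a grandoffspring = 0.25.
Option 1: r to a first cousin = 0.125.
Option 1: Σ r·B − C = (1·0.25·0.279 + 3·0.125·0.0815) − 0.42 = -0.3196875.
Option 2: r to a half-sibling = 0.25.
Option 2: Σ r·B − C = (5·0.25·0.392) − 0.48 = 0.01.
Option 2 has the higher net inclusive-fitness payoff.

Option 2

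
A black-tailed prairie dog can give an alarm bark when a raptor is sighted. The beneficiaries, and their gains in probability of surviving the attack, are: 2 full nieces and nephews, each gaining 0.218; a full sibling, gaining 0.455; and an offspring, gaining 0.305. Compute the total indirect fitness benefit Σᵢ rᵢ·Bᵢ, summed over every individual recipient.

0.489

r to a full niece or nephew = 0.25 (full aunt/uncle↔niece/nephew: two paths of length 3 through the shared grandparent pair: r = 2·(1/2)^3 = 1/4).
r to a full sibling = 0.5 (full sibs share both parents — two paths of length 2: r = 2·(1/2)^2 = 1/2).
r to an offspring = 1/2 (one parent–offspring link: r = (1/2)^1 = 1/2).
Summing one r·B term per recipient: 2·0.25·0.218 + 1·0.5·0.455 + 1·0.5·0.305 = 0.489.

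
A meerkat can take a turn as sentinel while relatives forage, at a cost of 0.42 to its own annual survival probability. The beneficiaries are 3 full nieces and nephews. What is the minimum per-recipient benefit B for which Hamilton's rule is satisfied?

r to a full niece or nephew = 1/4 (full aunt/uncle↔niece/nephew: two paths of length 3 through the shared grandparent pair: r = 2·(1/2)^3 = 1/4).
Hamilton's rule with n recipients of equal r: n·r·B > C, so B > C/(n·r) = 0.42/(3·0.25) = 0.56.

0.56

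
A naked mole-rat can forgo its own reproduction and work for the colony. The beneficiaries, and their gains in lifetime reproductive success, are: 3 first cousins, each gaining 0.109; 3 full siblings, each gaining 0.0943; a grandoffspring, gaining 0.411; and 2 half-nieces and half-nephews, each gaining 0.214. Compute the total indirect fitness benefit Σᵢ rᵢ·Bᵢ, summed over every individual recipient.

0.338575

r to a first cousin = 0.125 (first cousins share one grandparent pair — two paths of length 4: r = 2·(1/2)^4 = 1/8).
r to a full sibling = 0.5 (full sibs share both parents — two paths of length 2: r = 2·(1/2)^2 = 1/2).
r to a grandoffspring = 0.25 (two parent–offspring links: r = (1/2)^2 = 1/4).
r to a half-niece or half-nephew = 0.125 (half-aunt/uncle↔niece/nephew: one path of length 3: r = (1/2)^3 = 1/8).
Summing one r·B term per recipient: 3·0.125·0.109 + 3·0.5·0.0943 + 1·0.25·0.411 + 2·0.125·0.214 = 0.338575.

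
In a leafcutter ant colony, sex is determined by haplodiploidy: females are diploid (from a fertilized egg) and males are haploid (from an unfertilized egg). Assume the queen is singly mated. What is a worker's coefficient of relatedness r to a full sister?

0.75

Haplodiploid full sisters inherit their father's entire haploid genome identically (contributing 1/2) and on average half of their mother's contribution (1/2 · 1/2 = 1/4); r = 1/2 + 1/4 = 3/4.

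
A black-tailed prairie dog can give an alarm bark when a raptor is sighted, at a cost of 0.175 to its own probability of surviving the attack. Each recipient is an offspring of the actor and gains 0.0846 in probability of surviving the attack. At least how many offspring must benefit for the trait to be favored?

5

r to an offspring = 0.5 (one parent–offspring link: r = (1/2)^1 = 1/2).
Hamilton's rule: n·r·B > C  ⇒  n > C/(r·B) = 0.175/(0.5·0.0846) = 4.137.
The smallest integer exceeding 4.137 is 5.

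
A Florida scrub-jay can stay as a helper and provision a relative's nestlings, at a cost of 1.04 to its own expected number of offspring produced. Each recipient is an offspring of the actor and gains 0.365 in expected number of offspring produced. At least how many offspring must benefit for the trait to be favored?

6

r to an offspring = 1/2 (one parent–offspring link: r = (1/2)^1 = 1/2).
Hamilton's rule: n·r·B > C  ⇒  n > C/(r·B) = 1.04/(0.5·0.365) = 5.699.
The smallest integer exceeding 5.699 is 6.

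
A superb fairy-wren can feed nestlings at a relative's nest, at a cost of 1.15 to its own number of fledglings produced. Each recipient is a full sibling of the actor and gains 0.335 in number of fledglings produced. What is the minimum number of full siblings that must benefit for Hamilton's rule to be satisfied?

r to a full sibling = 0.5 (full sibs share both parents — two paths of length 2: r = 2·(1/2)^2 = 1/2).
Hamilton's rule: n·r·B > C  ⇒  n > C/(r·B) = 1.15/(0.5·0.335) = 6.866.
The smallest integer exceeding 6.866 is 7.

7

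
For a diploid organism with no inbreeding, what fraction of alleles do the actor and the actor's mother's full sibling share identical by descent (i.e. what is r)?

0.25

Each parent–offspring link contributes a factor of 1/2, and independent paths through distinct common ancestors add.
Full aunt/uncle↔niece/nephew: two paths of length 3 through the shared grandparent pair: r = 2·(1/2)^3 = 1/4.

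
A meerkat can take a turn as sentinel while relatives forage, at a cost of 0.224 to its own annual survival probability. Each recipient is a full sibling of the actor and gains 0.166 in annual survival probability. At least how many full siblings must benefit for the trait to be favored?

3

r to a full sibling = 0.5 (full sibs share both parents — two paths of length 2: r = 2·(1/2)^2 = 1/2).
Hamilton's rule: n·r·B > C  ⇒  n > C/(r·B) = 0.224/(0.5·0.166) = 2.699.
The smallest integer exceeding 2.699 is 3.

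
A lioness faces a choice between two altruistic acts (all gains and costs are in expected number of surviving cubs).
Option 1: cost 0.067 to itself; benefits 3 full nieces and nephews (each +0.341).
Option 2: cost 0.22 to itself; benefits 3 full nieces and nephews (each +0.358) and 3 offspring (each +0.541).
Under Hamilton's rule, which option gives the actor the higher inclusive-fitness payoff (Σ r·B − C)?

Option 2

Option 1: r to a full niece or nephew = 0.25.
Option 1: Σ r·B − C = (3·0.25·0.341) − 0.067 = 0.18875.
Option 2: r to a full niece or nephew = 0.25.
Option 2: r to an offspring = 0.5.
Option 2: Σ r·B − C = (3·0.25·0.358 + 3·0.5·0.541) − 0.22 = 0.86.
Option 2 has the higher net inclusive-fitness payoff.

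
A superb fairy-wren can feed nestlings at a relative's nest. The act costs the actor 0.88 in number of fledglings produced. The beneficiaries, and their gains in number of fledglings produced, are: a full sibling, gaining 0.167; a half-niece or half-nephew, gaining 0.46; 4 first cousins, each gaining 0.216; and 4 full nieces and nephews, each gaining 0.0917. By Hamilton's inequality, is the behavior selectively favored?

Hamilton's rule: the trait is favored when the sum of r·B over every recipient exceeds the actor's cost C.
r to a full sibling = 1/2 (full sibs share both parents — two paths of length 2: r = 2·(1/2)^2 = 1/2).
r to a half-niece or half-nephew = 0.125 (half-aunt/uncle↔niece/nephew: one path of length 3: r = (1/2)^3 = 1/8).
r to a first cousin = 1/8 (first cousins share one grandparent pair — two paths of length 4: r = 2·(1/2)^4 = 1/8).
r to a full niece or nephew = 0.25 (full aunt/uncle↔niece/nephew: two paths of length 3 through the shared grandparent pair: r = 2·(1/2)^3 = 1/4).
Summing one r·B term per recipient: 1·0.5·0.167 + 1·0.125·0.46 + 4·0.125·0.216 + 4·0.25·0.0917 = 0.3407.
0.3407 < 0.88: the indirect benefit is less than the cost.

No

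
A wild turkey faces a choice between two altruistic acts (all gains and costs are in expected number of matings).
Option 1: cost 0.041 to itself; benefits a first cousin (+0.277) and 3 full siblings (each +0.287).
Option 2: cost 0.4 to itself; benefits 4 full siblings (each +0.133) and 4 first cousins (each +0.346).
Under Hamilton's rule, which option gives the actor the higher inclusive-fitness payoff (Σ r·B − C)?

Option 1: r to a first cousin = 0.125.
Option 1: r to a full sibling = 0.5.
Option 1: Σ r·B − C = (1·0.125·0.277 + 3·0.5·0.287) − 0.041 = 0.424125.
Option 2: r to a full sibling = 0.5.
Option 2: r to a first cousin = 0.125.
Option 2: Σ r·B − C = (4·0.5·0.133 + 4·0.125·0.346) − 0.4 = 0.039.
Option 1 has the higher net inclusive-fitness payoff.

Option 1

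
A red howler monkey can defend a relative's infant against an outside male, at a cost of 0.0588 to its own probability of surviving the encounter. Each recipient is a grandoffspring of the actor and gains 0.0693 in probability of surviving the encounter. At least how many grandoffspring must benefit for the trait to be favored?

4

r to a grandoffspring = 1/4 (two parent–offspring links: r = (1/2)^2 = 1/4).
Hamilton's rule: n·r·B > C  ⇒  n > C/(r·B) = 0.0588/(0.25·0.0693) = 3.394.
The smallest integer exceeding 3.394 is 4.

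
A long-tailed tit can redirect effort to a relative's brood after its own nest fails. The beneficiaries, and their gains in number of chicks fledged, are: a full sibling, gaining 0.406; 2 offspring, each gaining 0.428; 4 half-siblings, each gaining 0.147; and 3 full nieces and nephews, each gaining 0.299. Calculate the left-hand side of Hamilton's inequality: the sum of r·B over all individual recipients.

1.00225

r to a full sibling = 0.5 (full sibs share both parents — two paths of length 2: r = 2·(1/2)^2 = 1/2).
r to an offspring = 0.5 (one parent–offspring link: r = (1/2)^1 = 1/2).
r to a half-sibling = 0.25 (half-sibs share one parent — one path of length 2: r = (1/2)^2 = 1/4).
r to a full niece or nephew = 1/4 (full aunt/uncle↔niece/nephew: two paths of length 3 through the shared grandparent pair: r = 2·(1/2)^3 = 1/4).
Summing one r·B term per recipient: 1·0.5·0.406 + 2·0.5·0.428 + 4·0.25·0.147 + 3·0.25·0.299 = 1.00225.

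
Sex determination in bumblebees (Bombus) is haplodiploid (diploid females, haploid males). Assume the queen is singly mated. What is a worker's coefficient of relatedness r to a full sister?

Haplodiploid full sisters inherit their father's entire haploid genome identically (contributing 1/2) and on average half of their mother's contribution (1/2 · 1/2 = 1/4); r = 1/2 + 1/4 = 3/4.

0.75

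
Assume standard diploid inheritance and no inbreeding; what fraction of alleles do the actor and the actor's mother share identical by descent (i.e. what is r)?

0.5

Each parent–offspring link contributes a factor of 1/2, and independent paths through distinct common ancestors add.
One parent–offspring link: r = (1/2)^1 = 1/2.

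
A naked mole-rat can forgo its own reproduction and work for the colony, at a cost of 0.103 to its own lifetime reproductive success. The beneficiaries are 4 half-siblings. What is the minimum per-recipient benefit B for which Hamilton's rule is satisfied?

r to a half-sibling = 0.25 (half-sibs share one parent — one path of length 2: r = (1/2)^2 = 1/4).
Hamilton's rule with n recipients of equal r: n·r·B > C, so B > C/(n·r) = 0.103/(4·0.25) = 0.103.

0.103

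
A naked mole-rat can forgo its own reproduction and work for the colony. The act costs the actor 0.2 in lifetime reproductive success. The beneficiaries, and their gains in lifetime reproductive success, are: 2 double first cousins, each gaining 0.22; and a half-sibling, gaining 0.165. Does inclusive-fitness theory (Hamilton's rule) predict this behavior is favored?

No

Hamilton's rule: the trait is favored when the sum of r·B over every recipient exceeds the actor's cost C.
r to a double first cousin = 0.25 (double first cousins share both grandparent pairs — four paths of length 4: r = 4·(1/2)^4 = 1/4).
r to a half-sibling = 1/4 (half-sibs share one parent — one path of length 2: r = (1/2)^2 = 1/4).
Summing one r·B term per recipient: 2·0.25·0.22 + 1·0.25·0.165 = 0.15125.
0.15125 < 0.2: the indirect benefit is less than the cost.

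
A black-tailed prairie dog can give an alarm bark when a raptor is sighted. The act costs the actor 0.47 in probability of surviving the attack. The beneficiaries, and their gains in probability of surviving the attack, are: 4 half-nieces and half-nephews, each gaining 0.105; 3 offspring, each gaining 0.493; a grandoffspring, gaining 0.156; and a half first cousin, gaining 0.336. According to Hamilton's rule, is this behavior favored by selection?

Yes

Hamilton's rule: the trait is favored when the sum of r·B over every recipient exceeds the actor's cost C.
r to a half-niece or half-nephew = 0.125 (half-aunt/uncle↔niece/nephew: one path of length 3: r = (1/2)^3 = 1/8).
r to an offspring = 0.5 (one parent–offspring link: r = (1/2)^1 = 1/2).
r to a grandoffspring = 1/4 (two parent–offspring links: r = (1/2)^2 = 1/4).
r to a half first cousin = 1/16 (half first cousins share one grandparent — one path of length 4: r = (1/2)^4 = 1/16).
Summing one r·B term per recipient: 4·0.125·0.105 + 3·0.5·0.493 + 1·0.25·0.156 + 1·0.0625·0.336 = 0.852.
0.852 > 0.47: the indirect benefit exceeds the cost.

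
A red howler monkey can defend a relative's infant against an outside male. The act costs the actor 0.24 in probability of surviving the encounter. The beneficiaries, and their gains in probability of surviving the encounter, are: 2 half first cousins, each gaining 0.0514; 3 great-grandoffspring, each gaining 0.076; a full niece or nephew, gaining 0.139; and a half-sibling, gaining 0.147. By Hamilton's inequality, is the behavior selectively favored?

No

Hamilton's rule: the trait is favored when the sum of r·B over every recipient exceeds the actor's cost C.
r to a half first cousin = 0.0625 (half first cousins share one grandparent — one path of length 4: r = (1/2)^4 = 1/16).
r to a great-grandoffspring = 0.125 (three parent–offspring links: r = (1/2)^3 = 1/8).
r to a full niece or nephew = 0.25 (full aunt/uncle↔niece/nephew: two paths of length 3 through the shared grandparent pair: r = 2·(1/2)^3 = 1/4).
r to a half-sibling = 0.25 (half-sibs share one parent — one path of length 2: r = (1/2)^2 = 1/4).
Summing one r·B term per recipient: 2·0.0625·0.0514 + 3·0.125·0.076 + 1·0.25·0.139 + 1·0.25·0.147 = 0.106425.
0.106425 < 0.24: the indirect benefit is less than the cost.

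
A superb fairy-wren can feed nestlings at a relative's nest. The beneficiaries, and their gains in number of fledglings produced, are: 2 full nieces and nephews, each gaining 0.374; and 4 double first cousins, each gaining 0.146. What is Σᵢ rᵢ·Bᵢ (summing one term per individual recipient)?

0.333

r to a full niece or nephew = 1/4 (full aunt/uncle↔niece/nephew: two paths of length 3 through the shared grandparent pair: r = 2·(1/2)^3 = 1/4).
r to a double first cousin = 0.25 (double first cousins share both grandparent pairs — four paths of length 4: r = 4·(1/2)^4 = 1/4).
Summing one r·B term per recipient: 2·0.25·0.374 + 4·0.25·0.146 = 0.333.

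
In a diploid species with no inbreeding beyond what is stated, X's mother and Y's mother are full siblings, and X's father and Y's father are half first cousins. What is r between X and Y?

Independent pedigree routes through distinct common ancestors add.
X and Y are related in two ways: first cousins through their mothers (r = 1/8) and half second cousins through their fathers (r = 1/64).
r = 1/8 + 1/64 = 0.140625.

0.140625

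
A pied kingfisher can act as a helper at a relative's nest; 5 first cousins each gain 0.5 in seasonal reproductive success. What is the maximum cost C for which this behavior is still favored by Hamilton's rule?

0.3125

r to a first cousin = 0.125 (first cousins share one grandparent pair — two paths of length 4: r = 2·(1/2)^4 = 1/8).
Hamilton's rule: n·r·B > C, so the trait is favored while C < n·r·B = 5·0.125·0.5 = 0.3125.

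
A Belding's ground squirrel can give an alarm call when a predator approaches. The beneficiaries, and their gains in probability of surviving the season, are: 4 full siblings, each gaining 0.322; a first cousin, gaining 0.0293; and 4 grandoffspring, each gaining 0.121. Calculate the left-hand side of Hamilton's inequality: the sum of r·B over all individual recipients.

r to a full sibling = 0.5 (full sibs share both parents — two paths of length 2: r = 2·(1/2)^2 = 1/2).
r to a first cousin = 1/8 (first cousins share one grandparent pair — two paths of length 4: r = 2·(1/2)^4 = 1/8).
r to a grandoffspring = 1/4 (two parent–offspring links: r = (1/2)^2 = 1/4).
Summing one r·B term per recipient: 4·0.5·0.322 + 1·0.125·0.0293 + 4·0.25·0.121 = 0.7686625.

0.7686625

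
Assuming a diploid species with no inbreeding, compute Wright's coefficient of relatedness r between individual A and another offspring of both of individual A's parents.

0.5

Each parent–offspring link contributes a factor of 1/2, and independent paths through distinct common ancestors add.
Full sibs share both parents — two paths of length 2: r = 2·(1/2)^2 = 1/2.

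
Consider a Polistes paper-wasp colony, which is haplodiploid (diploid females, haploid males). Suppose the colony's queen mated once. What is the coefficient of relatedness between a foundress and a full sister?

Haplodiploid full sisters inherit their father's entire haploid genome identically (contributing 1/2) and on average half of their mother's contribution (1/2 · 1/2 = 1/4); r = 1/2 + 1/4 = 3/4.

0.75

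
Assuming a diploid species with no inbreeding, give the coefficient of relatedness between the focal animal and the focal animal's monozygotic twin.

Each parent–offspring link contributes a factor of 1/2, and independent paths through distinct common ancestors add.
Monozygotic twins share every allele identical by descent: r = 1.

1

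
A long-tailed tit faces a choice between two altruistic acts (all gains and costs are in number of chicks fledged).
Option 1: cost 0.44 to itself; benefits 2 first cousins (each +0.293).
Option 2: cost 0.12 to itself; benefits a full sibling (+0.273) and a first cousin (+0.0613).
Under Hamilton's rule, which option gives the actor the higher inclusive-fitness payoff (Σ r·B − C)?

Option 2

Option 1: r to a first cousin = 0.125.
Option 1: Σ r·B − C = (2·0.125·0.293) − 0.44 = -0.36675.
Option 2: r to a full sibling = 0.5.
Option 2: r to a first cousin = 0.125.
Option 2: Σ r·B − C = (1·0.5·0.273 + 1·0.125·0.0613) − 0.12 = 0.0241625.
Option 2 has the higher net inclusive-fitness payoff.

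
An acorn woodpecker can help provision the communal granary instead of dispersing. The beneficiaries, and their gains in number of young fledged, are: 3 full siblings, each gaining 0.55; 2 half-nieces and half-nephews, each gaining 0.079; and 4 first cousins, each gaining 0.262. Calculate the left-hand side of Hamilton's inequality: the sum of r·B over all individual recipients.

0.97575

r to a full sibling = 1/2 (full sibs share both parents — two paths of length 2: r = 2·(1/2)^2 = 1/2).
r to a half-niece or half-nephew = 0.125 (half-aunt/uncle↔niece/nephew: one path of length 3: r = (1/2)^3 = 1/8).
r to a first cousin = 0.125 (first cousins share one grandparent pair — two paths of length 4: r = 2·(1/2)^4 = 1/8).
Summing one r·B term per recipient: 3·0.5·0.55 + 2·0.125·0.079 + 4·0.125·0.262 = 0.97575.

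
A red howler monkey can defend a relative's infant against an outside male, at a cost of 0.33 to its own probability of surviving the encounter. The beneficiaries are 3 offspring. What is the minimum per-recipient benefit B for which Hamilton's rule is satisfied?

0.22

r to an offspring = 0.5 (one parent–offspring link: r = (1/2)^1 = 1/2).
Hamilton's rule with n recipients of equal r: n·r·B > C, so B > C/(n·r) = 0.33/(3·0.5) = 0.22.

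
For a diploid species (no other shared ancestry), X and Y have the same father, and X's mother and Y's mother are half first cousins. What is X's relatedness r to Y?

Relatedness sums over independent paths through distinct common ancestors.
X and Y are related in two ways: half-sibs through their shared father (r = 1/4) and half second cousins through their mothers (r = 1/64).
r = 1/4 + 1/64 = 17/64 = 0.265625.

0.265625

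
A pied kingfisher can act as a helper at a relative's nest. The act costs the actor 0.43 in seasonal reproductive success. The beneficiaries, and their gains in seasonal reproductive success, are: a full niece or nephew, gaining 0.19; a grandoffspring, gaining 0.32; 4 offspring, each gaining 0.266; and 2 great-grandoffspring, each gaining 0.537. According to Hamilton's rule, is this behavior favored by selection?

Hamilton's rule: the trait is favored when the sum of r·B over every recipient exceeds the actor's cost C.
r to a full niece or nephew = 0.25 (full aunt/uncle↔niece/nephew: two paths of length 3 through the shared grandparent pair: r = 2·(1/2)^3 = 1/4).
r to a grandoffspring = 1/4 (two parent–offspring links: r = (1/2)^2 = 1/4).
r to an offspring = 1/2 (one parent–offspring link: r = (1/2)^1 = 1/2).
r to a great-grandoffspring = 0.125 (three parent–offspring links: r = (1/2)^3 = 1/8).
Summing one r·B term per recipient: 1·0.25·0.19 + 1·0.25·0.32 + 4·0.5·0.266 + 2·0.125·0.537 = 0.79375.
0.79375 > 0.43: the indirect benefit exceeds the cost.

Yes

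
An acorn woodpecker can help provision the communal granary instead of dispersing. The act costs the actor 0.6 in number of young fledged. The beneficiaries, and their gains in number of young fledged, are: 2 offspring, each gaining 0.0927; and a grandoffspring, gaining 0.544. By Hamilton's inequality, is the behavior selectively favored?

No

Hamilton's rule: the trait is favored when the sum of r·B over every recipient exceeds the actor's cost C.
r to an offspring = 1/2 (one parent–offspring link: r = (1/2)^1 = 1/2).
r to a grandoffspring = 1/4 (two parent–offspring links: r = (1/2)^2 = 1/4).
Summing one r·B term per recipient: 2·0.5·0.0927 + 1·0.25·0.544 = 0.2287.
0.2287 < 0.6: the indirect benefit is less than the cost.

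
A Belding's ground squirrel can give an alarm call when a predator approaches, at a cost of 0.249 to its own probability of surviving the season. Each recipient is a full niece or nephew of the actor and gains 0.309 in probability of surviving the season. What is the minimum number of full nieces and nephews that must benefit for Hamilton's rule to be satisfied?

r to a full niece or nephew = 0.25 (full aunt/uncle↔niece/nephew: two paths of length 3 through the shared grandparent pair: r = 2·(1/2)^3 = 1/4).
Hamilton's rule: n·r·B > C  ⇒  n > C/(r·B) = 0.249/(0.25·0.309) = 3.223.
The smallest integer exceeding 3.223 is 4.

4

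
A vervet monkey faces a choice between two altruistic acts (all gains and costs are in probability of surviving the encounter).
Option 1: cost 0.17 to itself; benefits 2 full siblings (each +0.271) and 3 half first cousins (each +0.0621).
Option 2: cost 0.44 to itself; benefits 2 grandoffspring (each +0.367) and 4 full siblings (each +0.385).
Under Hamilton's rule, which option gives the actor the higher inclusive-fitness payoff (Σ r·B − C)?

Option 1: r to a full sibling = 0.5.
Option 1: r to a half first cousin = 0.0625.
Option 1: Σ r·B − C = (2·0.5·0.271 + 3·0.0625·0.0621) − 0.17 = 0.11264375.
Option 2: r to a grandoffspring = 0.25.
Option 2: r to a full sibling = 0.5.
Option 2: Σ r·B − C = (2·0.25·0.367 + 4·0.5·0.385) − 0.44 = 0.5135.
Option 2 has the higher net inclusive-fitness payoff.

Option 2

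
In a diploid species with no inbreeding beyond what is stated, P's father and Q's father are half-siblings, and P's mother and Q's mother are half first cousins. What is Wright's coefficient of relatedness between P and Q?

0.078125

With two independent routes of shared ancestry, r is the sum of the two contributions.
P and Q are related in two ways: half first cousins through their fathers (r = 1/16) and half second cousins through their mothers (r = 1/64).
r = 1/16 + 1/64 = 5/64 = 0.078125.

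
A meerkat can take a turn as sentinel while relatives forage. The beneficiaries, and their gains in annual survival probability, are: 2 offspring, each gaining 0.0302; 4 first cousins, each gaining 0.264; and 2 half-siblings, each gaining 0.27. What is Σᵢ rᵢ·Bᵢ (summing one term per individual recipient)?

0.2972

r to an offspring = 1/2 (one parent–offspring link: r = (1/2)^1 = 1/2).
r to a first cousin = 1/8 (first cousins share one grandparent pair — two paths of length 4: r = 2·(1/2)^4 = 1/8).
r to a half-sibling = 1/4 (half-sibs share one parent — one path of length 2: r = (1/2)^2 = 1/4).
Summing one r·B term per recipient: 2·0.5·0.0302 + 4·0.125·0.264 + 2·0.25·0.27 = 0.2972.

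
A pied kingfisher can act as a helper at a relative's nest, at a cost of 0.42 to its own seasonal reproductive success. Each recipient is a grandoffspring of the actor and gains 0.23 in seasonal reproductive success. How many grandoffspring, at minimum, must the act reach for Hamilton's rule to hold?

r to a grandoffspring = 1/4 (two parent–offspring links: r = (1/2)^2 = 1/4).
Hamilton's rule: n·r·B > C  ⇒  n > C/(r·B) = 0.42/(0.25·0.23) = 7.304.
The smallest integer exceeding 7.304 is 8.

8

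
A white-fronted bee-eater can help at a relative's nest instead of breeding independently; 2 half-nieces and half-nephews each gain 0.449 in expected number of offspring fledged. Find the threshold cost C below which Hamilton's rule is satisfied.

r to a half-niece or half-nephew = 1/8 (half-aunt/uncle↔niece/nephew: one path of length 3: r = (1/2)^3 = 1/8).
Hamilton's rule: n·r·B > C, so the trait is favored while C < n·r·B = 2·0.125·0.449 = 0.11225.

0.11225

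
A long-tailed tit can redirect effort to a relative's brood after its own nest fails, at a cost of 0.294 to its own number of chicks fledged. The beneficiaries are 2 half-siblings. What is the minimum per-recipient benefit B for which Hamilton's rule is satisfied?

r to a half-sibling = 1/4 (half-sibs share one parent — one path of length 2: r = (1/2)^2 = 1/4).
Hamilton's rule with n recipients of equal r: n·r·B > C, so B > C/(n·r) = 0.294/(2·0.25) = 0.588.

0.588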